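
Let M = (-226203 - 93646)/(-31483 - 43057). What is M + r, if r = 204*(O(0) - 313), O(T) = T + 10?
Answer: -4607146631/74540 ≈ -61808.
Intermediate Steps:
O(T) = 10 + T
r = -61812 (r = 204*((10 + 0) - 313) = 204*(10 - 313) = 204*(-303) = -61812)
M = 319849/74540 (M = -319849/(-74540) = -319849*(-1/74540) = 319849/74540 ≈ 4.2910)
M + r = 319849/74540 - 61812 = -4607146631/74540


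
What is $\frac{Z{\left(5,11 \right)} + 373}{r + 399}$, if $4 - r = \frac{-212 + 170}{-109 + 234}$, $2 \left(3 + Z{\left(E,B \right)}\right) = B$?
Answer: $\frac{93875}{100834} \approx 0.93099$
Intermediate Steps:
$Z{\left(E,B \right)} = -3 + \frac{B}{2}$
$r = \frac{542}{125}$ ($r = 4 - \frac{-212 + 170}{-109 + 234} = 4 - - \frac{42}{125} = 4 + \frac{42}{125} = \frac{542}{125} \approx 4.336$)
$\frac{Z{\left(5,11 \right)} + 373}{r + 399} = \frac{\left(-3 + \frac{1}{2} \cdot 11\right) + 373}{\frac{542}{125} + 399} = \frac{\left(-3 + \frac{11}{2}\right) + 373}{\frac{50417}{125}} = \left(\frac{5}{2} + 373\right) \frac{125}{50417} = \frac{751}{2} \cdot \frac{125}{50417} = \frac{93875}{100834}$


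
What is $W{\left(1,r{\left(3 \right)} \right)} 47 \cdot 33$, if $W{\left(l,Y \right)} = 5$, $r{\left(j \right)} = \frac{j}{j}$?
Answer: $7755$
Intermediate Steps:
$r{\left(j \right)} = 1$
$W{\left(1,r{\left(3 \right)} \right)} 47 \cdot 33 = 5 \cdot 47 \cdot 33 = 235 \cdot 33 = 7755$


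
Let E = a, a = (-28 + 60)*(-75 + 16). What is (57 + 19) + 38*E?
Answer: -71668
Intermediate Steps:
a = -1888 (a = 32*(-59) = -1888)
E = -1888
(57 + 19) + 38*E = (57 + 19) + 38*(-1888) = 76 - 71744 = -71668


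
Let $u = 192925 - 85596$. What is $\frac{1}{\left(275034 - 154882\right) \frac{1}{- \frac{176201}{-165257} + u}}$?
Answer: $\frac{8868522377}{9927979532} \approx 0.89329$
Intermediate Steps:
$u = 107329$ ($u = 192925 - 85596 = 107329$)
$\frac{1}{\left(275034 - 154882\right) \frac{1}{- \frac{176201}{-165257} + u}} = \frac{1}{\left(275034 - 154882\right) \frac{1}{- \frac{176201}{-165257} + 107329}} = \frac{1}{120152 \frac{1}{\left(-176201\right) \left(- \frac{1}{165257}\right) + 107329}} = \frac{1}{120152 \frac{1}{\frac{176201}{165257} + 107329}} = \frac{1}{120152 \frac{1}{\frac{17737044754}{165257}}} = \frac{1}{120152 \cdot \frac{165257}{17737044754}} = \frac{1}{\frac{9927979532}{8868522377}} = \frac{8868522377}{9927979532}$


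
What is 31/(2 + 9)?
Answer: 31/11 ≈ 2.8182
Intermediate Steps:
31/(2 + 9) = 31/11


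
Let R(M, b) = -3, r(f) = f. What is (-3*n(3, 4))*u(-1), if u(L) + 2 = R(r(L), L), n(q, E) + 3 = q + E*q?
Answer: 180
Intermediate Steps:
n(q, E) = -3 + q + E*q (n(q, E) = -3 + (q + E*q) = -3 + q + E*q)
u(L) = -5 (u(L) = -2 - 3 = -5)
(-3*n(3, 4))*u(-1) = -3*(-3 + 3 + 4*3)*(-5) = -3*(-3 + 3 + 12)*(-5) = -3*12*(-5) = -36*(-5) = 180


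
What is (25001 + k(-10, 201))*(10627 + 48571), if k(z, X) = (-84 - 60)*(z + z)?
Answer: 1650499438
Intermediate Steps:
k(z, X) = -288*z
(25001 + k(-10, 201))*(10627 + 48571) = (25001 - 288*(-10))*(10627 + 48571) = (25001 + 2880)*59198 = 27881*59198 = 1650499438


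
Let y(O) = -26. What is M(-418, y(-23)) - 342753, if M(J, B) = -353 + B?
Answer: -343132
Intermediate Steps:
M(-418, y(-23)) - 342753 = (-353 - 26) - 342753 = -379 - 342753 = -343132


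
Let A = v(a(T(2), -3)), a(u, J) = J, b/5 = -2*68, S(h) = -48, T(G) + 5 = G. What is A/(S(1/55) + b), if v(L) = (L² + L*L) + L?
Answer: -15/728 ≈ -0.020604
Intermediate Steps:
T(G) = -5 + G
b = -680 (b = 5*(-2*68) = 5*(-136) = -680)
v(L) = L + 2*L² (v(L) = (L² + L²) + L = 2*L² + L = L + 2*L²)
A = 15 (A = -3*(1 + 2*(-3)) = -3*(1 - 6) = -3*(-5) = 15)
A/(S(1/55) + b) = 15/(-48 - 680) = 15/(-728) = 15*(-1/728) = -15/728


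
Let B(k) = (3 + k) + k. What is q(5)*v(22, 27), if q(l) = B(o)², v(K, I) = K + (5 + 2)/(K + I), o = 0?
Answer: 1395/7 ≈ 199.29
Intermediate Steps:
B(k) = 3 + 2*k
v(K, I) = K + 7/(I + K)
q(l) = 9 (q(l) = (3 + 2*0)² = (3 + 0)² = 3² = 9)
q(5)*v(22, 27) = 9*((7 + 22² + 27*22)/(27 + 22)) = 9*((7 + 484 + 594)/49) = 9*((1/49)*1085) = 9*(155/7) = 1395/7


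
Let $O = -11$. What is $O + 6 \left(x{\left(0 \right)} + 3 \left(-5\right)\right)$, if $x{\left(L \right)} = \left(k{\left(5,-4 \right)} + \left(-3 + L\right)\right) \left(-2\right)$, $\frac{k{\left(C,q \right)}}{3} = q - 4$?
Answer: $223$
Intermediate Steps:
$k{\left(C,q \right)} = -12 + 3 q$ ($k{\left(C,q \right)} = 3 \left(q - 4\right) = 3 \left(-4 + q\right) = -12 + 3 q$)
$x{\left(L \right)} = 54 - 2 L$ ($x{\left(L \right)} = \left(\left(-12 + 3 \left(-4\right)\right) + \left(-3 + L\right)\right) \left(-2\right) = \left(\left(-12 - 12\right) + \left(-3 + L\right)\right) \left(-2\right) = \left(-24 + \left(-3 + L\right)\right) \left(-2\right) = \left(-27 + L\right) \left(-2\right) = 54 - 2 L$)
$O + 6 \left(x{\left(0 \right)} + 3 \left(-5\right)\right) = -11 + 6 \left(\left(54 - 0\right) + 3 \left(-5\right)\right) = -11 + 6 \left(\left(54 + 0\right) - 15\right) = -11 + 6 \left(54 - 15\right) = -11 + 6 \cdot 39 = -11 + 234 = 223$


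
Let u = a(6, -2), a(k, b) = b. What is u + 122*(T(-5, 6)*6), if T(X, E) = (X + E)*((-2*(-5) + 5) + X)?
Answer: 7318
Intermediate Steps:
u = -2
T(X, E) = (15 + X)*(E + X) (T(X, E) = (E + X)*((10 + 5) + X) = (E + X)*(15 + X) = (15 + X)*(E + X))
u + 122*(T(-5, 6)*6) = -2 + 122*(((-5)**2 + 15*6 + 15*(-5) + 6*(-5))*6) = -2 + 122*((25 + 90 - 75 - 30)*6) = -2 + 122*(10*6) = -2 + 122*60 = -2 + 7320 = 7318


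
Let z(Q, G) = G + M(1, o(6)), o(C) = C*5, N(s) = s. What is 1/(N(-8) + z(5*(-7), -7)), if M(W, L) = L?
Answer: 1/15 ≈ 0.066667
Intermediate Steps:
o(C) = 5*C
z(Q, G) = 30 + G (z(Q, G) = G + 5*6 = G + 30 = 30 + G)
1/(N(-8) + z(5*(-7), -7)) = 1/(-8 + (30 - 7)) = 1/(-8 + 23) = 1/15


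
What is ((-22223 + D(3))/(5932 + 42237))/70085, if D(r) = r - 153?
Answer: -22373/3375924365 ≈ -6.6272e-6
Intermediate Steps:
D(r) = -153 + r
((-22223 + D(3))/(5932 + 42237))/70085 = ((-22223 + (-153 + 3))/(5932 + 42237))/70085 = ((-22223 - 150)/48169)*(1/70085) = -22373*1/48169*(1/70085) = -22373/48169*1/70085 = -22373/3375924365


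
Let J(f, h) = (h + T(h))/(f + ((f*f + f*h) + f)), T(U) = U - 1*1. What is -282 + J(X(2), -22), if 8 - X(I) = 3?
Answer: -1407/5 ≈ -281.40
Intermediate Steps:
T(U) = -1 + U (T(U) = U - 1 = -1 + U)
X(I) = 5 (X(I) = 8 - 1*3 = 8 - 3 = 5)
J(f, h) = (-1 + 2*h)/(f² + 2*f + f*h) (J(f, h) = (h + (-1 + h))/(f + ((f*f + f*h) + f)) = (-1 + 2*h)/(f + ((f² + f*h) + f)) = (-1 + 2*h)/(f + (f + f² + f*h)) = (-1 + 2*h)/(f² + 2*f + f*h))
-282 + J(X(2), -22) = -282 + (-1 + 2*(-22))/(5*(2 + 5 - 22)) = -282 + (⅕)*(-1 - 44)/(-15) = -282 + (⅕)*(-1/15)*(-45) = -282 + ⅗ = -1407/5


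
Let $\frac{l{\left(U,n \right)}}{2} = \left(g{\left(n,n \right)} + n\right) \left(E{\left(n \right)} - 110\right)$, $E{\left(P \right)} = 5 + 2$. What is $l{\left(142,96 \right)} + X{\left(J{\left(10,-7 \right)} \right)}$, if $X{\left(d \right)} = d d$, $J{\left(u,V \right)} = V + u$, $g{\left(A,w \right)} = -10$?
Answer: $-17707$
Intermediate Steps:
$E{\left(P \right)} = 7$
$l{\left(U,n \right)} = 2060 - 206 n$ ($l{\left(U,n \right)} = 2 \left(-10 + n\right) \left(7 - 110\right) = 2 \left(-10 + n\right) \left(-103\right) = 2 \left(1030 - 103 n\right) = 2060 - 206 n$)
$X{\left(d \right)} = d^{2}$
$l{\left(142,96 \right)} + X{\left(J{\left(10,-7 \right)} \right)} = \left(2060 - 19776\right) + \left(-7 + 10\right)^{2} = \left(2060 - 19776\right) + 3^{2} = -17716 + 9 = -17707$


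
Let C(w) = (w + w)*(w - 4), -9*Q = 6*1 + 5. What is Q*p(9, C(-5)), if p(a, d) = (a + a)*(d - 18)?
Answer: -1584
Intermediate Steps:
Q = -11/9 (Q = -(6*1 + 5)/9 = -(6 + 5)/9 = -1/9*11 = -11/9 ≈ -1.2222)
C(w) = 2*w*(-4 + w) (C(w) = (2*w)*(-4 + w) = 2*w*(-4 + w))
p(a, d) = 2*a*(-18 + d) (p(a, d) = (2*a)*(-18 + d) = 2*a*(-18 + d))
Q*p(9, C(-5)) = -22*9*(-18 + 2*(-5)*(-4 - 5))/9 = -22*9*(-18 + 2*(-5)*(-9))/9 = -22*9*(-18 + 90)/9 = -22*9*72/9 = -11/9*1296 = -1584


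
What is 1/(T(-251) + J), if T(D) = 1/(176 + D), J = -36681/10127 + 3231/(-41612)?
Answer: -31605354300/117353162899 ≈ -0.26932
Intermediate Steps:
J = -1559090109/421404724 (J = -36681*1/10127 + 3231*(-1/41612) = -36681/10127 - 3231/41612 = -1559090109/421404724 ≈ -3.6997)
1/(T(-251) + J) = 1/(1/(176 - 251) - 1559090109/421404724) = 1/(1/(-75) - 1559090109/421404724) = 1/(-1/75 - 1559090109/421404724) = 1/(-117353162899/31605354300) = -31605354300/117353162899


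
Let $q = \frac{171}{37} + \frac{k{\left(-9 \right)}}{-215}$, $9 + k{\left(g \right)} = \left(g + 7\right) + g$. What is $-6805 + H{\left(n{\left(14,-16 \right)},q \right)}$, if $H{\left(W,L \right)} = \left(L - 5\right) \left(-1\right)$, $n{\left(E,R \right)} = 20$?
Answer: $- \frac{10826301}{1591} \approx -6804.7$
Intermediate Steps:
$k{\left(g \right)} = -2 + 2 g$ ($k{\left(g \right)} = -9 + \left(\left(g + 7\right) + g\right) = -9 + \left(\left(7 + g\right) + g\right) = -9 + \left(7 + 2 g\right) = -2 + 2 g$)
$q = \frac{7501}{1591}$ ($q = \frac{171}{37} + \frac{-2 + 2 \left(-9\right)}{-215} = 171 \cdot \frac{1}{37} + \left(-2 - 18\right) \left(- \frac{1}{215}\right) = \frac{171}{37} - - \frac{4}{43} = \frac{171}{37} + \frac{4}{43} = \frac{7501}{1591} \approx 4.7146$)
$H{\left(W,L \right)} = 5 - L$ ($H{\left(W,L \right)} = \left(-5 + L\right) \left(-1\right) = 5 - L$)
$-6805 + H{\left(n{\left(14,-16 \right)},q \right)} = -6805 + \left(5 - \frac{7501}{1591}\right) = -6805 + \frac{454}{1591} = - \frac{10826301}{1591}$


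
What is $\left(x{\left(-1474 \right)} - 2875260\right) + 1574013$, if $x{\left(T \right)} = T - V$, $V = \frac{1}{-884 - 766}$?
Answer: $- \frac{2149489649}{1650} \approx -1.3027 \cdot 10^{6}$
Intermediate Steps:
$V = - \frac{1}{1650}$ ($V = \frac{1}{-1650} = - \frac{1}{1650} \approx -0.00060606$)
$x{\left(T \right)} = \frac{1}{1650} + T$ ($x{\left(T \right)} = T - - \frac{1}{1650} = T + \frac{1}{1650} = \frac{1}{1650} + T$)
$\left(x{\left(-1474 \right)} - 2875260\right) + 1574013 = \left(\left(\frac{1}{1650} - 1474\right) - 2875260\right) + 1574013 = \left(- \frac{2432099}{1650} - 2875260\right) + 1574013 = - \frac{4746611099}{1650} + 1574013 = - \frac{2149489649}{1650}$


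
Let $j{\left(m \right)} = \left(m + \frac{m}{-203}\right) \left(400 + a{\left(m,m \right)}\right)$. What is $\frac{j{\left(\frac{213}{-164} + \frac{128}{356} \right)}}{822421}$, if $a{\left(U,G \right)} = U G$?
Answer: $- \frac{118252840524960329}{259574363378815708384} \approx -0.00045556$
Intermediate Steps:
$a{\left(U,G \right)} = G U$
$j{\left(m \right)} = \frac{202 m \left(400 + m^{2}\right)}{203}$ ($j{\left(m \right)} = \left(m + \frac{m}{-203}\right) \left(400 + m m\right) = \left(m + m \left(- \frac{1}{203}\right)\right) \left(400 + m^{2}\right) = \left(m - \frac{m}{203}\right) \left(400 + m^{2}\right) = \frac{202 m}{203} \left(400 + m^{2}\right) = \frac{202 m \left(400 + m^{2}\right)}{203}$)
$\frac{j{\left(\frac{213}{-164} + \frac{128}{356} \right)}}{822421} = \frac{\frac{202}{203} \left(\frac{213}{-164} + \frac{128}{356}\right) \left(400 + \left(\frac{213}{-164} + \frac{128}{356}\right)^{2}\right)}{822421} = \frac{202 \left(213 \left(- \frac{1}{164}\right) + 128 \cdot \frac{1}{356}\right) \left(400 + \left(213 \left(- \frac{1}{164}\right) + 128 \cdot \frac{1}{356}\right)^{2}\right)}{203} \cdot \frac{1}{822421} = \frac{202 \left(- \frac{213}{164} + \frac{32}{89}\right) \left(400 + \left(- \frac{213}{164} + \frac{32}{89}\right)^{2}\right)}{203} \cdot \frac{1}{822421} = \frac{202}{203} \left(- \frac{13709}{14596}\right) \left(400 + \left(- \frac{13709}{14596}\right)^{2}\right) \frac{1}{822421} = \frac{202}{203} \left(- \frac{13709}{14596}\right) \left(400 + \frac{187936681}{213043216}\right) \frac{1}{822421} = \frac{202}{203} \left(- \frac{13709}{14596}\right) \frac{85405223081}{213043216} \cdot \frac{1}{822421} = \left(- \frac{118252840524960329}{315622246244704}\right) \frac{1}{822421} = - \frac{118252840524960329}{259574363378815708384}$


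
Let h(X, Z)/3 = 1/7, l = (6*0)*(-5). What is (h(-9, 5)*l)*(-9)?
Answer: 0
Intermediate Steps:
l = 0 (l = 0*(-5) = 0)
h(X, Z) = 3/7
(h(-9, 5)*l)*(-9) = ((3/7)*0)*(-9) = 0*(-9) = 0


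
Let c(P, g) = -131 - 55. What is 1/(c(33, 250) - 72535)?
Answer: -1/72721 ≈ -1.3751e-5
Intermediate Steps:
c(P, g) = -186
1/(c(33, 250) - 72535) = 1/(-186 - 72535) = 1/(-72721) = -1/72721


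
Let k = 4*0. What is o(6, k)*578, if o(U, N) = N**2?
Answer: 0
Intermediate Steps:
k = 0
o(6, k)*578 = 0**2*578 = 0*578 = 0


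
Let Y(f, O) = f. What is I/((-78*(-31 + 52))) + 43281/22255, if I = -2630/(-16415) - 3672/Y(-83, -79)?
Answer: 9524325683636/4966614767205 ≈ 1.9177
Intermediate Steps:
I = 12098834/272489 (I = -2630/(-16415) - 3672/(-83) = -2630*(-1/16415) - 3672*(-1/83) = 526/3283 + 3672/83 = 12098834/272489 ≈ 44.401)
I/((-78*(-31 + 52))) + 43281/22255 = 12098834/(272489*((-78*(-31 + 52)))) + 43281/22255 = 12098834/(272489*((-78*21))) + 43281*(1/22255) = (12098834/272489)/(-1638) + 43281/22255 = (12098834/272489)*(-1/1638) + 43281/22255 = -6049417/223168491 + 43281/22255 = 9524325683636/4966614767205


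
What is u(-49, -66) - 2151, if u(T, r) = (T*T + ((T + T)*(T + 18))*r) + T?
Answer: -200307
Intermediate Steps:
u(T, r) = T + T² + 2*T*r*(18 + T) (u(T, r) = (T² + ((2*T)*(18 + T))*r) + T = (T² + (2*T*(18 + T))*r) + T = (T² + 2*T*r*(18 + T)) + T = T + T² + 2*T*r*(18 + T))
u(-49, -66) - 2151 = -49*(1 - 49 + 36*(-66) + 2*(-49)*(-66)) - 2151 = -49*(1 - 49 - 2376 + 6468) - 2151 = -49*4044 - 2151 = -198156 - 2151 = -200307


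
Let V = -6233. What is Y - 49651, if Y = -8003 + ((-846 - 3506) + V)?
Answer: -68239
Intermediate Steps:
Y = -18588 (Y = -8003 + ((-846 - 3506) - 6233) = -8003 + (-4352 - 6233) = -8003 - 10585 = -18588)
Y - 49651 = -18588 - 49651 = -68239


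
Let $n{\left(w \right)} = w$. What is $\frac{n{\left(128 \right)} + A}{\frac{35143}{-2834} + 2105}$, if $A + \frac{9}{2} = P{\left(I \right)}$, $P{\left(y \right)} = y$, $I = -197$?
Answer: $- \frac{69433}{1976809} \approx -0.035124$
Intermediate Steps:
$A = - \frac{403}{2}$ ($A = - \frac{9}{2} - 197 = - \frac{403}{2} \approx -201.5$)
$\frac{n{\left(128 \right)} + A}{\frac{35143}{-2834} + 2105} = \frac{128 - \frac{403}{2}}{\frac{35143}{-2834} + 2105} = - \frac{147}{2 \left(35143 \left(- \frac{1}{2834}\right) + 2105\right)} = - \frac{147}{2 \left(- \frac{35143}{2834} + 2105\right)} = - \frac{147}{2 \cdot \frac{5930427}{2834}} = \left(- \frac{147}{2}\right) \frac{2834}{5930427} = - \frac{69433}{1976809}$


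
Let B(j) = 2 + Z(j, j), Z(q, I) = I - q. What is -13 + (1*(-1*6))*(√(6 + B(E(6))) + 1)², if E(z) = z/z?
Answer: -67 - 24*√2 ≈ -100.94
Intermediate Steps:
E(z) = 1
B(j) = 2 (B(j) = 2 + (j - j) = 2 + 0 = 2)
-13 + (1*(-1*6))*(√(6 + B(E(6))) + 1)² = -13 + (1*(-1*6))*(√(6 + 2) + 1)² = -13 + (1*(-6))*(√8 + 1)² = -13 - 6*(2*√2 + 1)² = -13 - 6*(1 + 2*√2)²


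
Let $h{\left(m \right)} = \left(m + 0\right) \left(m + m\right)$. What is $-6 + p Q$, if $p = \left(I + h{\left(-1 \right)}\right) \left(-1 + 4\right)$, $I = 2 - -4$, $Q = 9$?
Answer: $210$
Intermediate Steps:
$I = 6$ ($I = 2 + 4 = 6$)
$h{\left(m \right)} = 2 m^{2}$ ($h{\left(m \right)} = m 2 m = 2 m^{2}$)
$p = 24$ ($p = \left(6 + 2 \left(-1\right)^{2}\right) \left(-1 + 4\right) = \left(6 + 2 \cdot 1\right) 3 = \left(6 + 2\right) 3 = 8 \cdot 3 = 24$)
$-6 + p Q = -6 + 24 \cdot 9 = -6 + 216 = 210$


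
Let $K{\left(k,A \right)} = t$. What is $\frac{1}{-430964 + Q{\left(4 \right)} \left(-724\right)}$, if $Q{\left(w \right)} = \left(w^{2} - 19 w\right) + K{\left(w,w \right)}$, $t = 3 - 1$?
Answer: $- \frac{1}{388972} \approx -2.5709 \cdot 10^{-6}$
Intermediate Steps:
$t = 2$ ($t = 3 - 1 = 2$)
$K{\left(k,A \right)} = 2$
$Q{\left(w \right)} = 2 + w^{2} - 19 w$ ($Q{\left(w \right)} = \left(w^{2} - 19 w\right) + 2 = 2 + w^{2} - 19 w$)
$\frac{1}{-430964 + Q{\left(4 \right)} \left(-724\right)} = \frac{1}{-430964 + \left(2 + 4^{2} - 76\right) \left(-724\right)} = \frac{1}{-430964 + \left(2 + 16 - 76\right) \left(-724\right)} = \frac{1}{-430964 - -41992} = \frac{1}{-430964 + 41992} = \frac{1}{-388972} = - \frac{1}{388972}$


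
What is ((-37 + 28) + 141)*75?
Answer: 9900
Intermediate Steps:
((-37 + 28) + 141)*75 = (-9 + 141)*75 = 132*75 = 9900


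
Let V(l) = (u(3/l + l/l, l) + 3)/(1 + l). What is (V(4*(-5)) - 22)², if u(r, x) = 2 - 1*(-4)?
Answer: 182329/361 ≈ 505.07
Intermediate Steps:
u(r, x) = 6 (u(r, x) = 2 + 4 = 6)
V(l) = 9/(1 + l) (V(l) = (6 + 3)/(1 + l) = 9/(1 + l))
(V(4*(-5)) - 22)² = (9/(1 + 4*(-5)) - 22)² = (9/(1 - 20) - 22)² = (9/(-19) - 22)² = (9*(-1/19) - 22)² = (-9/19 - 22)² = (-427/19)² = 182329/361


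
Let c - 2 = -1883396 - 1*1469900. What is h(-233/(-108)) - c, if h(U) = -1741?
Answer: 3351553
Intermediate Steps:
c = -3353294 (c = 2 + (-1883396 - 1*1469900) = 2 + (-1883396 - 1469900) = 2 - 3353296 = -3353294)
h(-233/(-108)) - c = -1741 - 1*(-3353294) = -1741 + 3353294 = 3351553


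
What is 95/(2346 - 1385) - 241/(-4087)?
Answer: 619866/3927607 ≈ 0.15782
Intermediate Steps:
95/(2346 - 1385) - 241/(-4087) = 95/961 - 241*(-1/4087) = 95*(1/961) + 241/4087 = 95/961 + 241/4087 = 619866/3927607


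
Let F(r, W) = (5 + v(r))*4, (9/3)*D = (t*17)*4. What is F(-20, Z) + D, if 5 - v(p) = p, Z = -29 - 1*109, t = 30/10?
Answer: 188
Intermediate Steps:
t = 3 (t = 30*(⅒) = 3)
Z = -138 (Z = -29 - 109 = -138)
v(p) = 5 - p
D = 68 (D = ((3*17)*4)/3 = (51*4)/3 = (⅓)*204 = 68)
F(r, W) = 40 - 4*r (F(r, W) = (5 + (5 - r))*4 = (10 - r)*4 = 40 - 4*r)
F(-20, Z) + D = (40 - 4*(-20)) + 68 = (40 + 80) + 68 = 120 + 68 = 188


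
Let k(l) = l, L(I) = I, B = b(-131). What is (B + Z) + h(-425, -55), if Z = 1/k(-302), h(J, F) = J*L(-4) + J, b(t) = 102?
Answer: 415853/302 ≈ 1377.0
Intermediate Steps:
B = 102
h(J, F) = -3*J (h(J, F) = J*(-4) + J = -4*J + J = -3*J)
Z = -1/302 (Z = 1/(-302) = -1/302 ≈ -0.0033113)
(B + Z) + h(-425, -55) = (102 - 1/302) - 3*(-425) = 30803/302 + 1275 = 415853/302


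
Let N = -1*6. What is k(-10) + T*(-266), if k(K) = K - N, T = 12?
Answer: -3196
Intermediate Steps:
N = -6
k(K) = 6 + K (k(K) = K - 1*(-6) = K + 6 = 6 + K)
k(-10) + T*(-266) = (6 - 10) + 12*(-266) = -4 - 3192 = -3196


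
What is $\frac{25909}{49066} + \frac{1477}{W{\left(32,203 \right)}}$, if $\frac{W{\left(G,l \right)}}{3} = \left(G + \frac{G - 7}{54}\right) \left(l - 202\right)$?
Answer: $\frac{1349887153}{86012698} \approx 15.694$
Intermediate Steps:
$W{\left(G,l \right)} = 3 \left(-202 + l\right) \left(- \frac{7}{54} + \frac{55 G}{54}\right)$ ($W{\left(G,l \right)} = 3 \left(G + \frac{G - 7}{54}\right) \left(l - 202\right) = 3 \left(G + \left(-7 + G\right) \frac{1}{54}\right) \left(-202 + l\right) = 3 \left(G + \left(- \frac{7}{54} + \frac{G}{54}\right)\right) \left(-202 + l\right) = 3 \left(- \frac{7}{54} + \frac{55 G}{54}\right) \left(-202 + l\right) = 3 \left(-202 + l\right) \left(- \frac{7}{54} + \frac{55 G}{54}\right)$)
$\frac{25909}{49066} + \frac{1477}{W{\left(32,203 \right)}} = \frac{25909}{49066} + \frac{1477}{\frac{707}{9} - \frac{177760}{9} - \frac{1421}{18} + \frac{55}{18} \cdot 32 \cdot 203} = 25909 \cdot \frac{1}{49066} + \frac{1477}{\frac{707}{9} - \frac{177760}{9} - \frac{1421}{18} + \frac{178640}{9}} = \frac{25909}{49066} + \frac{1477}{\frac{1753}{18}} = \frac{25909}{49066} + 1477 \cdot \frac{18}{1753} = \frac{25909}{49066} + \frac{26586}{1753} = \frac{1349887153}{86012698}$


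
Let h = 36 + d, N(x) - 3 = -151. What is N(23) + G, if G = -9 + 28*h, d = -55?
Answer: -689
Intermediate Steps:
N(x) = -148 (N(x) = 3 - 151 = -148)
h = -19 (h = 36 - 55 = -19)
G = -541 (G = -9 + 28*(-19) = -9 - 532 = -541)
N(23) + G = -148 - 541 = -689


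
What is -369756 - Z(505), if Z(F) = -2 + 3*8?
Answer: -369778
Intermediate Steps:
Z(F) = 22 (Z(F) = -2 + 24 = 22)
-369756 - Z(505) = -369756 - 1*22 = -369756 - 22 = -369778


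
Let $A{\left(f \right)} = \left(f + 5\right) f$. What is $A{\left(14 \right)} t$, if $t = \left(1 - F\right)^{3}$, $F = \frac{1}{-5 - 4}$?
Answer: $\frac{266000}{729} \approx 364.88$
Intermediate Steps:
$F = - \frac{1}{9}$ ($F = \frac{1}{-9} = - \frac{1}{9} \approx -0.11111$)
$A{\left(f \right)} = f \left(5 + f\right)$ ($A{\left(f \right)} = \left(5 + f\right) f = f \left(5 + f\right)$)
$t = \frac{1000}{729}$ ($t = \left(1 - - \frac{1}{9}\right)^{3} = \left(1 + \frac{1}{9}\right)^{3} = \left(\frac{10}{9}\right)^{3} = \frac{1000}{729} \approx 1.3717$)
$A{\left(14 \right)} t = 14 \left(5 + 14\right) \frac{1000}{729} = 14 \cdot 19 \cdot \frac{1000}{729} = 266 \cdot \frac{1000}{729} = \frac{266000}{729}$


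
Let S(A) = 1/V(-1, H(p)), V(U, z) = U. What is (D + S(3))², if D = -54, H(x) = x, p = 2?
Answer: 3025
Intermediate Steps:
S(A) = -1 (S(A) = 1/(-1) = -1)
(D + S(3))² = (-54 - 1)² = (-55)² = 3025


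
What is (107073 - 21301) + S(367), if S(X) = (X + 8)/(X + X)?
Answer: 62957023/734 ≈ 85773.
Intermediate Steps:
S(X) = (8 + X)/(2*X) (S(X) = (8 + X)/((2*X)) = (8 + X)*(1/(2*X)) = (8 + X)/(2*X))
(107073 - 21301) + S(367) = (107073 - 21301) + (½)*(8 + 367)/367 = 85772 + (½)*(1/367)*375 = 85772 + 375/734 = 62957023/734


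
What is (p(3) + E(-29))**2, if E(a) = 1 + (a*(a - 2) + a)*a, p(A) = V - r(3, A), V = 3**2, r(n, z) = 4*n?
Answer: 636653824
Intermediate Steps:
V = 9
p(A) = -3 (p(A) = 9 - 4*3 = 9 - 1*12 = 9 - 12 = -3)
E(a) = 1 + a*(a + a*(-2 + a)) (E(a) = 1 + (a*(-2 + a) + a)*a = 1 + (a + a*(-2 + a))*a = 1 + a*(a + a*(-2 + a)))
(p(3) + E(-29))**2 = (-3 + (1 + (-29)**3 - 1*(-29)**2))**2 = (-3 + (1 - 24389 - 1*841))**2 = (-3 + (1 - 24389 - 841))**2 = (-3 - 25229)**2 = (-25232)**2 = 636653824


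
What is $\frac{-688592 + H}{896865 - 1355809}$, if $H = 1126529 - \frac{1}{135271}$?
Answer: $- \frac{29620087963}{31040906912} \approx -0.95423$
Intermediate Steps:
$H = \frac{152386704358}{135271}$ ($H = 1126529 - \frac{1}{135271} = \frac{152386704358}{135271} \approx 1.1265 \cdot 10^{6}$)
$\frac{-688592 + H}{896865 - 1355809} = \frac{-688592 + \frac{152386704358}{135271}}{896865 - 1355809} = \frac{59240175926}{135271 \left(-458944\right)} = \frac{59240175926}{135271} \left(- \frac{1}{458944}\right) = - \frac{29620087963}{31040906912}$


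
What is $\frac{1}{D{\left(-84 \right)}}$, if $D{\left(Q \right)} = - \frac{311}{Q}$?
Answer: $\frac{84}{311} \approx 0.2701$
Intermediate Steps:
$\frac{1}{D{\left(-84 \right)}} = \frac{1}{\left(-311\right) \frac{1}{-84}} = \frac{1}{\left(-311\right) \left(- \frac{1}{84}\right)} = \frac{1}{\frac{311}{84}} = \frac{84}{311}$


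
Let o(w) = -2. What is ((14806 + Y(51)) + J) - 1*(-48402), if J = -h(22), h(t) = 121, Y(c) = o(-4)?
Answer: 63085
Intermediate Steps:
Y(c) = -2
J = -121 (J = -1*121 = -121)
((14806 + Y(51)) + J) - 1*(-48402) = ((14806 - 2) - 121) - 1*(-48402) = (14804 - 121) + 48402 = 14683 + 48402 = 63085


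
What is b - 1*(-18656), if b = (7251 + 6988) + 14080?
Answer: 46975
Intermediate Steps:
b = 28319 (b = 14239 + 14080 = 28319)
b - 1*(-18656) = 28319 - 1*(-18656) = 28319 + 18656 = 46975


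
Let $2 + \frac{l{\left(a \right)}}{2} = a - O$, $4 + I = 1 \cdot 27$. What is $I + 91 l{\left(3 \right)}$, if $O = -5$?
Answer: $1115$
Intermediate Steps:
$I = 23$ ($I = -4 + 1 \cdot 27 = -4 + 27 = 23$)
$l{\left(a \right)} = 6 + 2 a$ ($l{\left(a \right)} = -4 + 2 \left(a - -5\right) = -4 + 2 \left(a + 5\right) = -4 + 2 \left(5 + a\right) = -4 + \left(10 + 2 a\right) = 6 + 2 a$)
$I + 91 l{\left(3 \right)} = 23 + 91 \left(6 + 2 \cdot 3\right) = 23 + 91 \left(6 + 6\right) = 23 + 91 \cdot 12 = 23 + 1092 = 1115$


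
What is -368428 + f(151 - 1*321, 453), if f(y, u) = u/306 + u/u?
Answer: -37579403/102 ≈ -3.6843e+5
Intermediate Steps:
f(y, u) = 1 + u/306 (f(y, u) = u*(1/306) + 1 = u/306 + 1 = 1 + u/306)
-368428 + f(151 - 1*321, 453) = -368428 + (1 + (1/306)*453) = -368428 + (1 + 151/102) = -368428 + 253/102 = -37579403/102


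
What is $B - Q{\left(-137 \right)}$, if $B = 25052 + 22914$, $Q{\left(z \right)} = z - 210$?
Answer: $48313$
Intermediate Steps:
$Q{\left(z \right)} = -210 + z$
$B = 47966$
$B - Q{\left(-137 \right)} = 47966 - \left(-210 - 137\right) = 47966 - -347 = 47966 + 347 = 48313$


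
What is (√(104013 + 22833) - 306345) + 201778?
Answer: -104567 + 27*√174 ≈ -1.0421e+5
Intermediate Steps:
(√(104013 + 22833) - 306345) + 201778 = (√126846 - 306345) + 201778 = (27*√174 - 306345) + 201778 = (-306345 + 27*√174) + 201778 = -104567 + 27*√174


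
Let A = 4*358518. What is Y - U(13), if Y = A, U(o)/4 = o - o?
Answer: 1434072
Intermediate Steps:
U(o) = 0 (U(o) = 4*(o - o) = 4*0 = 0)
A = 1434072
Y = 1434072
Y - U(13) = 1434072 - 1*0 = 1434072 + 0 = 1434072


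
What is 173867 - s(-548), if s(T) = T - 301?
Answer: 174716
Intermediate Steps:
s(T) = -301 + T
173867 - s(-548) = 173867 - (-301 - 548) = 173867 - 1*(-849) = 173867 + 849 = 174716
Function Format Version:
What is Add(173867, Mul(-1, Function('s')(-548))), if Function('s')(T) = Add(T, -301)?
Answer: 174716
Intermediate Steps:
Function('s')(T) = Add(-301, T)
Add(173867, Mul(-1, Function('s')(-548))) = Add(173867, Mul(-1, Add(-301, -548))) = Add(173867, Mul(-1, -849)) = Add(173867, 849) = 174716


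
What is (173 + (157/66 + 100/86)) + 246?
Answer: 1199173/2838 ≈ 422.54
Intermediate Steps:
(173 + (157/66 + 100/86)) + 246 = (173 + (157*(1/66) + 100*(1/86))) + 246 = (173 + (157/66 + 50/43)) + 246 = (173 + 10051/2838) + 246 = 501025/2838 + 246 = 1199173/2838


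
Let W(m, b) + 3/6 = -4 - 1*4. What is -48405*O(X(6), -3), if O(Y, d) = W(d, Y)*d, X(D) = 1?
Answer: -2468655/2 ≈ -1.2343e+6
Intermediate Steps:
W(m, b) = -17/2 (W(m, b) = -½ + (-4 - 1*4) = -½ + (-4 - 4) = -½ - 8 = -17/2)
O(Y, d) = -17*d/2
-48405*O(X(6), -3) = -(-822885)*(-3)/2 = -48405*51/2 = -2468655/2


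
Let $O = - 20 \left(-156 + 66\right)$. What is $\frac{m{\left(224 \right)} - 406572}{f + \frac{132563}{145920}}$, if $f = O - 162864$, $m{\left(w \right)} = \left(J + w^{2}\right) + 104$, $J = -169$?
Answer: $\frac{2737620480}{1236964543} \approx 2.2132$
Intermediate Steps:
$O = 1800$ ($O = \left(-20\right) \left(-90\right) = 1800$)
$m{\left(w \right)} = -65 + w^{2}$ ($m{\left(w \right)} = \left(-169 + w^{2}\right) + 104 = -65 + w^{2}$)
$f = -161064$ ($f = 1800 - 162864 = -161064$)
$\frac{m{\left(224 \right)} - 406572}{f + \frac{132563}{145920}} = \frac{\left(-65 + 224^{2}\right) - 406572}{-161064 + \frac{132563}{145920}} = \frac{\left(-65 + 50176\right) - 406572}{-161064 + 132563 \cdot \frac{1}{145920}} = \frac{50111 - 406572}{-161064 + \frac{6977}{7680}} = - \frac{356461}{- \frac{1236964543}{7680}} = \left(-356461\right) \left(- \frac{7680}{1236964543}\right) = \frac{2737620480}{1236964543}$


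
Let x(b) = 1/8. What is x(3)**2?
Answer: 1/64 ≈ 0.015625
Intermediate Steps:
x(b) = 1/8
x(3)**2 = (1/8)**2 = 1/64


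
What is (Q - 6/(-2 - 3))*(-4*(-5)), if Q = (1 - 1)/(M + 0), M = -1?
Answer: 24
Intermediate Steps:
Q = 0 (Q = (1 - 1)/(-1 + 0) = 0/(-1) = 0*(-1) = 0)
(Q - 6/(-2 - 3))*(-4*(-5)) = (0 - 6/(-2 - 3))*(-4*(-5)) = (0 - 6/(-5))*20 = (0 - ⅕*(-6))*20 = (0 + 6/5)*20 = (6/5)*20 = 24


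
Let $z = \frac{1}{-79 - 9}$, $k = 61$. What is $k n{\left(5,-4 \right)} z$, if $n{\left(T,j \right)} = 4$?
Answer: $- \frac{61}{22} \approx -2.7727$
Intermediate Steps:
$z = - \frac{1}{88}$ ($z = \frac{1}{-88} = - \frac{1}{88} \approx -0.011364$)
$k n{\left(5,-4 \right)} z = 61 \cdot 4 \left(- \frac{1}{88}\right) = 244 \left(- \frac{1}{88}\right) = - \frac{61}{22}$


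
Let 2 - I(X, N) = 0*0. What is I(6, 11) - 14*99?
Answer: -1384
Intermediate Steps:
I(X, N) = 2 (I(X, N) = 2 - 0*0 = 2 - 1*0 = 2 + 0 = 2)
I(6, 11) - 14*99 = 2 - 14*99 = 2 - 1386 = -1384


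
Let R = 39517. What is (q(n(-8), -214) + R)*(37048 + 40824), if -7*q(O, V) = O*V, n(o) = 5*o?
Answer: 20874290448/7 ≈ 2.9820e+9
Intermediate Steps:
q(O, V) = -O*V/7
(q(n(-8), -214) + R)*(37048 + 40824) = (-⅐*5*(-8)*(-214) + 39517)*(37048 + 40824) = (-⅐*(-40)*(-214) + 39517)*77872 = (-8560/7 + 39517)*77872 = (268059/7)*77872 = 20874290448/7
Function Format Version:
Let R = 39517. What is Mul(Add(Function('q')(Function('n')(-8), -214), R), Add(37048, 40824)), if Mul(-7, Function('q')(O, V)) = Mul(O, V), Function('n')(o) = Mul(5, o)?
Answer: Rational(20874290448, 7) ≈ 2.9820e+9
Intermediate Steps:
Function('q')(O, V) = Mul(Rational(-1, 7), O, V) (Function('q')(O, V) = Mul(Rational(-1, 7), Mul(O, V)) = Mul(Rational(-1, 7), O, V))
Mul(Add(Function('q')(Function('n')(-8), -214), R), Add(37048, 40824)) = Mul(Add(Mul(Rational(-1, 7), Mul(5, -8), -214), 39517), Add(37048, 40824)) = Mul(Add(Mul(Rational(-1, 7), -40, -214), 39517), 77872) = Mul(Add(Rational(-8560, 7), 39517), 77872) = Mul(Rational(268059, 7), 77872) = Rational(20874290448, 7)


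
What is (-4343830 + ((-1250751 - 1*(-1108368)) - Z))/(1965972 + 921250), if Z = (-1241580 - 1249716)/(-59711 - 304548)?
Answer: -1634145952463/1051696598498 ≈ -1.5538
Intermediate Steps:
Z = 2491296/364259 (Z = -2491296/(-364259) = -2491296*(-1/364259) = 2491296/364259 ≈ 6.8394)
(-4343830 + ((-1250751 - 1*(-1108368)) - Z))/(1965972 + 921250) = (-4343830 + ((-1250751 - 1*(-1108368)) - 1*2491296/364259))/(1965972 + 921250) = (-4343830 + ((-1250751 + 1108368) - 2491296/364259))/2887222 = (-4343830 + (-142383 - 2491296/364259))*(1/2887222) = (-4343830 - 51866780493/364259)*(1/2887222) = -1634145952463/364259*1/2887222 = -1634145952463/1051696598498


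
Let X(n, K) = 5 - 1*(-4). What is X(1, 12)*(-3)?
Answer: -27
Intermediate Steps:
X(n, K) = 9 (X(n, K) = 5 + 4 = 9)
X(1, 12)*(-3) = 9*(-3) = -27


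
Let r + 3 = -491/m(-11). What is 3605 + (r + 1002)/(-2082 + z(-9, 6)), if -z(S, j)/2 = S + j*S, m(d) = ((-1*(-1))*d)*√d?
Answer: 2350127/652 + 491*I*√11/236676 ≈ 3604.5 + 0.0068806*I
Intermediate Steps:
m(d) = d^(3/2) (m(d) = (1*d)*√d = d*√d = d^(3/2))
z(S, j) = -2*S - 2*S*j (z(S, j) = -2*(S + j*S) = -2*(S + S*j) = -2*S - 2*S*j)
r = -3 - 491*I*√11/121 ≈ -3.0 - 13.458*I
3605 + (r + 1002)/(-2082 + z(-9, 6)) = 3605 + ((-3 - 491*I*√11/121) + 1002)/(-2082 - 2*(-9)*(1 + 6)) = 3605 + (999 - 491*I*√11/121)/(-2082 - 2*(-9)*7) = 3605 + (999 - 491*I*√11/121)/(-2082 + 126) = 3605 + (999 - 491*I*√11/121)/(-1956) = 3605 + (999 - 491*I*√11/121)*(-1/1956) = 3605 + (-333/652 + 491*I*√11/236676) = 2350127/652 + 491*I*√11/236676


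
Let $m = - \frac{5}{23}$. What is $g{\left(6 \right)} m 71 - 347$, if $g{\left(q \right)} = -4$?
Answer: $- \frac{6561}{23} \approx -285.26$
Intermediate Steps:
$m = - \frac{5}{23}$ ($m = \left(-5\right) \frac{1}{23} = - \frac{5}{23} \approx -0.21739$)
$g{\left(6 \right)} m 71 - 347 = \left(-4\right) \left(- \frac{5}{23}\right) 71 - 347 = \frac{20}{23} \cdot 71 - 347 = \frac{1420}{23} - 347 = - \frac{6561}{23}$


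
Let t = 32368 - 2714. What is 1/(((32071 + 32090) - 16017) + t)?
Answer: 1/77798 ≈ 1.2854e-5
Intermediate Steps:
t = 29654
1/(((32071 + 32090) - 16017) + t) = 1/(((32071 + 32090) - 16017) + 29654) = 1/((64161 - 16017) + 29654) = 1/(48144 + 29654) = 1/77798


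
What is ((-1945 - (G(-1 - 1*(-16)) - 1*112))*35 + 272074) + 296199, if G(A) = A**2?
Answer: 496243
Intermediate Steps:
((-1945 - (G(-1 - 1*(-16)) - 1*112))*35 + 272074) + 296199 = ((-1945 - ((-1 - 1*(-16))**2 - 1*112))*35 + 272074) + 296199 = ((-1945 - ((-1 + 16)**2 - 112))*35 + 272074) + 296199 = ((-1945 - (15**2 - 112))*35 + 272074) + 296199 = ((-1945 - (225 - 112))*35 + 272074) + 296199 = ((-1945 - 1*113)*35 + 272074) + 296199 = ((-1945 - 113)*35 + 272074) + 296199 = (-2058*35 + 272074) + 296199 = (-72030 + 272074) + 296199 = 200044 + 296199 = 496243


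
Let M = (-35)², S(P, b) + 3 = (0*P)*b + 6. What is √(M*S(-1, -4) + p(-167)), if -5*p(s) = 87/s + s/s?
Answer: √102489403/167 ≈ 60.621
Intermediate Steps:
S(P, b) = 3 (S(P, b) = -3 + ((0*P)*b + 6) = -3 + (0*b + 6) = -3 + (0 + 6) = -3 + 6 = 3)
p(s) = -⅕ - 87/(5*s) (p(s) = -(87/s + s/s)/5 = -(87/s + 1)/5 = -(1 + 87/s)/5 = -⅕ - 87/(5*s))
M = 1225
√(M*S(-1, -4) + p(-167)) = √(1225*3 + (⅕)*(-87 - 1*(-167))/(-167)) = √(3675 + (⅕)*(-1/167)*(-87 + 167)) = √(3675 + (⅕)*(-1/167)*80) = √(3675 - 16/167) = √(613709/167) = √102489403/167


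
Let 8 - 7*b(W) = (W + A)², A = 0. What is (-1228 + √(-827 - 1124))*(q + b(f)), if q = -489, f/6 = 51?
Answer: 119178628/7 - 97051*I*√1951/7 ≈ 1.7026e+7 - 6.1239e+5*I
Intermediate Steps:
f = 306 (f = 6*51 = 306)
b(W) = 8/7 - W²/7 (b(W) = 8/7 - (W + 0)²/7 = 8/7 - W²/7)
(-1228 + √(-827 - 1124))*(q + b(f)) = (-1228 + √(-827 - 1124))*(-489 + (8/7 - ⅐*306²)) = (-1228 + √(-1951))*(-489 + (8/7 - ⅐*93636)) = (-1228 + I*√1951)*(-489 + (8/7 - 93636/7)) = (-1228 + I*√1951)*(-489 - 93628/7) = (-1228 + I*√1951)*(-97051/7) = 119178628/7 - 97051*I*√1951/7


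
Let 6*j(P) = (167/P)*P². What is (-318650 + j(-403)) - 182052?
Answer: -3071513/6 ≈ -5.1192e+5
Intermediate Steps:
j(P) = 167*P/6 (j(P) = ((167/P)*P²)/6 = (167*P)/6 = 167*P/6)
(-318650 + j(-403)) - 182052 = (-318650 + (167/6)*(-403)) - 182052 = (-318650 - 67301/6) - 182052 = -1979201/6 - 182052 = -3071513/6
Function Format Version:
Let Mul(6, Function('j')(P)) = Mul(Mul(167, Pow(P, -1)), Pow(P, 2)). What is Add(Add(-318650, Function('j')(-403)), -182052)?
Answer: Rational(-3071513, 6) ≈ -5.1192e+5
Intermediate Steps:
Function('j')(P) = Mul(Rational(167, 6), P) (Function('j')(P) = Mul(Rational(1, 6), Mul(Mul(167, Pow(P, -1)), Pow(P, 2))) = Mul(Rational(1, 6), Mul(167, P)) = Mul(Rational(167, 6), P))
Add(Add(-318650, Function('j')(-403)), -182052) = Add(Add(-318650, Mul(Rational(167, 6), -403)), -182052) = Add(Add(-318650, Rational(-67301, 6)), -182052) = Add(Rational(-1979201, 6), -182052) = Rational(-3071513, 6)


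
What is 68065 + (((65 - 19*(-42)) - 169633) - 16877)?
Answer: -117582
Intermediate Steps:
68065 + (((65 - 19*(-42)) - 169633) - 16877) = 68065 + (((65 + 798) - 169633) - 16877) = 68065 + ((863 - 169633) - 16877) = 68065 + (-168770 - 16877) = 68065 - 185647 = -117582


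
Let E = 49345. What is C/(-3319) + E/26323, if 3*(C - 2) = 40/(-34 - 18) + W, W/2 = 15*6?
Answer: 6323880361/3407275443 ≈ 1.8560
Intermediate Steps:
W = 180 (W = 2*(15*6) = 2*90 = 180)
C = 2408/39 (C = 2 + (40/(-34 - 18) + 180)/3 = 2 + (40/(-52) + 180)/3 = 2 + (-1/52*40 + 180)/3 = 2 + (-10/13 + 180)/3 = 2 + (⅓)*(2330/13) = 2 + 2330/39 = 2408/39 ≈ 61.744)
C/(-3319) + E/26323 = (2408/39)/(-3319) + 49345/26323 = (2408/39)*(-1/3319) + 49345*(1/26323) = -2408/129441 + 49345/26323 = 6323880361/3407275443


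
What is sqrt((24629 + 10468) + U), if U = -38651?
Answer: I*sqrt(3554) ≈ 59.615*I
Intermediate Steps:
sqrt((24629 + 10468) + U) = sqrt((24629 + 10468) - 38651) = sqrt(35097 - 38651) = sqrt(-3554) = I*sqrt(3554)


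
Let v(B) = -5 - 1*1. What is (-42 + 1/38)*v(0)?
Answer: 4785/19 ≈ 251.84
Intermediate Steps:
v(B) = -6 (v(B) = -5 - 1 = -6)
(-42 + 1/38)*v(0) = (-42 + 1/38)*(-6) = -1595/38*(-6) = 4785/19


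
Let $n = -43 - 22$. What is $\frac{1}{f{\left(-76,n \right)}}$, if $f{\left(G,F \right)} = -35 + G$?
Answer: $- \frac{1}{111} \approx -0.009009$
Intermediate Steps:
$n = -65$
$\frac{1}{f{\left(-76,n \right)}} = \frac{1}{-35 - 76} = \frac{1}{-111} = - \frac{1}{111}$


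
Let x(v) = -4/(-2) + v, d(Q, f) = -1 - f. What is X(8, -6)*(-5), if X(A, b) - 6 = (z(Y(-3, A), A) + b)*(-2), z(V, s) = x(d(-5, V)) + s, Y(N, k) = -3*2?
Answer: 60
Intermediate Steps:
x(v) = 2 + v (x(v) = -4*(-1/2) + v = 2 + v)
Y(N, k) = -6
z(V, s) = 1 + s - V (z(V, s) = (2 + (-1 - V)) + s = (1 - V) + s = 1 + s - V)
X(A, b) = -8 - 2*A - 2*b (X(A, b) = 6 + ((1 + A - 1*(-6)) + b)*(-2) = 6 + ((1 + A + 6) + b)*(-2) = 6 + ((7 + A) + b)*(-2) = 6 + (7 + A + b)*(-2) = 6 + (-14 - 2*A - 2*b) = -8 - 2*A - 2*b)
X(8, -6)*(-5) = (-8 - 2*8 - 2*(-6))*(-5) = (-8 - 16 + 12)*(-5) = -12*(-5) = 60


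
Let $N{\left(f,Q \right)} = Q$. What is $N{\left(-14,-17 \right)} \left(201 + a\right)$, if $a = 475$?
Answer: $-11492$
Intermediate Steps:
$N{\left(-14,-17 \right)} \left(201 + a\right) = - 17 \left(201 + 475\right) = \left(-17\right) 676 = -11492$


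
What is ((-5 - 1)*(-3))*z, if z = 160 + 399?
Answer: 10062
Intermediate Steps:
z = 559
((-5 - 1)*(-3))*z = ((-5 - 1)*(-3))*559 = -6*(-3)*559 = 18*559 = 10062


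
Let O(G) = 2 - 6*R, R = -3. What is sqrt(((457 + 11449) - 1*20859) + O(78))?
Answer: I*sqrt(8933) ≈ 94.515*I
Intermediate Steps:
O(G) = 20 (O(G) = 2 - 6*(-3) = 2 + 18 = 20)
sqrt(((457 + 11449) - 1*20859) + O(78)) = sqrt(((457 + 11449) - 1*20859) + 20) = sqrt((11906 - 20859) + 20) = sqrt(-8953 + 20) = sqrt(-8933) = I*sqrt(8933)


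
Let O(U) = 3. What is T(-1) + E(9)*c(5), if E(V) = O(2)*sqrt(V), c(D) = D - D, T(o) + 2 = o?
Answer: -3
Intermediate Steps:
T(o) = -2 + o
c(D) = 0
E(V) = 3*sqrt(V)
T(-1) + E(9)*c(5) = (-2 - 1) + (3*sqrt(9))*0 = -3 + (3*3)*0 = -3 + 9*0 = -3 + 0 = -3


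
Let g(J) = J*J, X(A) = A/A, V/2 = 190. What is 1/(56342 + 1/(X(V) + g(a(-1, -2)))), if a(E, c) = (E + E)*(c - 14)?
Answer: 1025/57750551 ≈ 1.7749e-5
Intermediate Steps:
a(E, c) = 2*E*(-14 + c) (a(E, c) = (2*E)*(-14 + c) = 2*E*(-14 + c))
V = 380 (V = 2*190 = 380)
X(A) = 1
g(J) = J²
1/(56342 + 1/(X(V) + g(a(-1, -2)))) = 1/(56342 + 1/(1 + (2*(-1)*(-14 - 2))²)) = 1/(56342 + 1/(1 + (2*(-1)*(-16))²)) = 1/(56342 + 1/(1 + 32²)) = 1/(56342 + 1/(1 + 1024)) = 1/(56342 + 1/1025) = 1/(57750551/1025) = 1025/57750551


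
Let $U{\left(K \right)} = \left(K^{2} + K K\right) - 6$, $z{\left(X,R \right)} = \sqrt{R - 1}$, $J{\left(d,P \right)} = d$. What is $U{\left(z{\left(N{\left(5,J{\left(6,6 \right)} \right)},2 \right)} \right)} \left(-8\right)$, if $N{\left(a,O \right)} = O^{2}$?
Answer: $32$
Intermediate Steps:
$z{\left(X,R \right)} = \sqrt{-1 + R}$
$U{\left(K \right)} = -6 + 2 K^{2}$ ($U{\left(K \right)} = \left(K^{2} + K^{2}\right) - 6 = 2 K^{2} - 6 = -6 + 2 K^{2}$)
$U{\left(z{\left(N{\left(5,J{\left(6,6 \right)} \right)},2 \right)} \right)} \left(-8\right) = \left(-6 + 2 \left(\sqrt{-1 + 2}\right)^{2}\right) \left(-8\right) = \left(-6 + 2 \left(\sqrt{1}\right)^{2}\right) \left(-8\right) = \left(-6 + 2 \cdot 1^{2}\right) \left(-8\right) = \left(-6 + 2 \cdot 1\right) \left(-8\right) = \left(-6 + 2\right) \left(-8\right) = \left(-4\right) \left(-8\right) = 32$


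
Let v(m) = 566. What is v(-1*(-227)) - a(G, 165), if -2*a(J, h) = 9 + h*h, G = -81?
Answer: 14183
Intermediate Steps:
a(J, h) = -9/2 - h²/2 (a(J, h) = -(9 + h*h)/2 = -(9 + h²)/2 = -9/2 - h²/2)
v(-1*(-227)) - a(G, 165) = 566 - (-9/2 - ½*165²) = 566 - (-9/2 - ½*27225) = 566 - (-9/2 - 27225/2) = 566 - 1*(-13617) = 566 + 13617 = 14183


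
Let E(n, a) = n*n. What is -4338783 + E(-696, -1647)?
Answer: -3854367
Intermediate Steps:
E(n, a) = n²
-4338783 + E(-696, -1647) = -4338783 + (-696)² = -4338783 + 484416 = -3854367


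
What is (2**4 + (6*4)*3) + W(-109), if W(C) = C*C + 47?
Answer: 12016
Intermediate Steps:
W(C) = 47 + C**2 (W(C) = C**2 + 47 = 47 + C**2)
(2**4 + (6*4)*3) + W(-109) = (2**4 + (6*4)*3) + (47 + (-109)**2) = (16 + 24*3) + (47 + 11881) = (16 + 72) + 11928 = 88 + 11928 = 12016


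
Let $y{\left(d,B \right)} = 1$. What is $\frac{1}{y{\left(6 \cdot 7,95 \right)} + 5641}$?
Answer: $\frac{1}{5642} \approx 0.00017724$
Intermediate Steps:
$\frac{1}{y{\left(6 \cdot 7,95 \right)} + 5641} = \frac{1}{1 + 5641} = \frac{1}{5642}$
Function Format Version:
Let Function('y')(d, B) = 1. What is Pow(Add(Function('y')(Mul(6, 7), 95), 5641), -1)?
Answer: Rational(1, 5642) ≈ 0.00017724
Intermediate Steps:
Pow(Add(Function('y')(Mul(6, 7), 95), 5641), -1) = Pow(Add(1, 5641), -1) = Pow(5642, -1) = Rational(1, 5642)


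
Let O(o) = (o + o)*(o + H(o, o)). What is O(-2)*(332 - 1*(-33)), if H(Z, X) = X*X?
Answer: -2920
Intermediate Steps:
H(Z, X) = X²
O(o) = 2*o*(o + o²) (O(o) = (o + o)*(o + o²) = (2*o)*(o + o²) = 2*o*(o + o²))
O(-2)*(332 - 1*(-33)) = (2*(-2)²*(1 - 2))*(332 - 1*(-33)) = (2*4*(-1))*(332 + 33) = -8*365 = -2920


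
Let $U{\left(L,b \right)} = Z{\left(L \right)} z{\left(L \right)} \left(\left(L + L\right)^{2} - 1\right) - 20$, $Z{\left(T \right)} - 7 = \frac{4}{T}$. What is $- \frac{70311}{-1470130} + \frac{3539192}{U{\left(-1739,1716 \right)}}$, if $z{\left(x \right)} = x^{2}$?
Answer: $\frac{17998528199546467523}{376330426431234323290} \approx 0.047826$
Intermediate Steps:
$Z{\left(T \right)} = 7 + \frac{4}{T}$
$U{\left(L,b \right)} = -20 + L^{2} \left(-1 + 4 L^{2}\right) \left(7 + \frac{4}{L}\right)$ ($U{\left(L,b \right)} = \left(7 + \frac{4}{L}\right) L^{2} \left(\left(L + L\right)^{2} - 1\right) - 20 = \left(7 + \frac{4}{L}\right) L^{2} \left(\left(2 L\right)^{2} - 1\right) - 20 = \left(7 + \frac{4}{L}\right) L^{2} \left(4 L^{2} - 1\right) - 20 = \left(7 + \frac{4}{L}\right) L^{2} \left(-1 + 4 L^{2}\right) - 20 = L^{2} \left(-1 + 4 L^{2}\right) \left(7 + \frac{4}{L}\right) - 20 = -20 + L^{2} \left(-1 + 4 L^{2}\right) \left(7 + \frac{4}{L}\right)$)
$- \frac{70311}{-1470130} + \frac{3539192}{U{\left(-1739,1716 \right)}} = - \frac{70311}{-1470130} + \frac{3539192}{-20 + \left(-1739\right)^{3} \left(16 + 28 \left(-1739\right)\right) - - 1739 \left(4 + 7 \left(-1739\right)\right)} = \left(-70311\right) \left(- \frac{1}{1470130}\right) + \frac{3539192}{-20 - 5258946419 \left(16 - 48692\right) - - 1739 \left(4 - 12173\right)} = \frac{70311}{1470130} + \frac{3539192}{-20 - -255984475891244 - \left(-1739\right) \left(-12169\right)} = \frac{70311}{1470130} + \frac{3539192}{-20 + 255984475891244 - 21161891} = \frac{70311}{1470130} + \frac{3539192}{255984454729333} = \frac{17998528199546467523}{376330426431234323290}$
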